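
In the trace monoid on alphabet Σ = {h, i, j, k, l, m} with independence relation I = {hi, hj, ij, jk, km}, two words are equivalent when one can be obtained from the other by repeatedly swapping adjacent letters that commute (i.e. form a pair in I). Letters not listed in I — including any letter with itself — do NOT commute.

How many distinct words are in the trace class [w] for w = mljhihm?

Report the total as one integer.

0(m) covers ∅
1(l) covers 0:m
2(j) covers 1:l
3(h) covers 1:l
4(i) covers 1:l
5(h) covers 3:h
6(m) covers 2:j, 4:i, 5:h
floor of heap: 0:m
completions by unplaced set U, small U first (add the entries for U minus each lowest piece of U):
  |U|=1: {6}:1
  |U|=2: {2,6}:1  {4,6}:1  {5,6}:1
  |U|=3: {2,4,6}:2  {2,5,6}:2  {3,5,6}:1  {4,5,6}:2
  |U|=4: {2,3,5,6}:3  {2,4,5,6}:6  {3,4,5,6}:3
  |U|=5: {2,3,4,5,6}:12
  start at 0(m): 12

12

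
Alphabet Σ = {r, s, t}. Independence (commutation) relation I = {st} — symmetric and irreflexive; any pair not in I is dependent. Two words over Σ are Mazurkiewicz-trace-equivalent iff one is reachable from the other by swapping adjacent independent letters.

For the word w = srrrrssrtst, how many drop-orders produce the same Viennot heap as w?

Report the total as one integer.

0(s) covers ∅
1(r) covers 0:s
2(r) covers 1:r
3(r) covers 2:r
4(r) covers 3:r
5(s) covers 4:r
6(s) covers 5:s
7(r) covers 6:s
8(t) covers 7:r
9(s) covers 7:r
10(t) covers 8:t
floor of heap: 0:s
completions by unplaced set U, small U first (add the entries for U minus each lowest piece of U):
  |U|=1: {9}:1  {10}:1
  |U|=2: {8,10}:1  {9,10}:2
  |U|=3: {8,9,10}:3
  |U|=4: {7,8,9,10}:3
  |U|=5: {6,7,8,9,10}:3
  |U|=6: {5,6,7,8,9,10}:3
  |U|=7: {4,5,6,7,8,9,10}:3
  |U|=8: {3,4,5,6,7,8,9,10}:3
  |U|=9: {2,3,4,5,6,7,8,9,10}:3
  start at 0(s): 3

3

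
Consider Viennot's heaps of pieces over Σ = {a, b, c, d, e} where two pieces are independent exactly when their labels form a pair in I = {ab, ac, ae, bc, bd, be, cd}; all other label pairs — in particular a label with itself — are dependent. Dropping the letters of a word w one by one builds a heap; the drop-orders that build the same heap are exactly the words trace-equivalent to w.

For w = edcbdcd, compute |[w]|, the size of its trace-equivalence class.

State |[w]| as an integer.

#0=e has no predecessor
#1=d depends on [0:e]
#2=c depends on [0:e]
#3=b has no predecessor
#4=d depends on [1:d]
#5=c depends on [2:c]
#6=d depends on [4:d]
sources: [0:e, 3:b]
N(rest) = Σ N(rest − s) over sources s of rest; N(one piece) = 1:
  size 1 → [3]=1  [5]=1  [6]=1
  size 2 → [2,5]=1  [3,5]=2  [3,6]=2  [4,6]=1  [5,6]=2
  size 3 → [1,4,6]=1  [2,3,5]=3  [2,5,6]=3  [3,4,6]=3  [3,5,6]=6  [4,5,6]=3
  size 4 → [1,3,4,6]=4  [1,4,5,6]=4  [2,3,5,6]=12  [2,4,5,6]=6  [3,4,5,6]=12
  size 5 → [1,2,4,5,6]=10  [1,3,4,5,6]=20  [2,3,4,5,6]=30
  first=0(e) contributes 60
  first=3(b) contributes 10
|[w]| = 70

70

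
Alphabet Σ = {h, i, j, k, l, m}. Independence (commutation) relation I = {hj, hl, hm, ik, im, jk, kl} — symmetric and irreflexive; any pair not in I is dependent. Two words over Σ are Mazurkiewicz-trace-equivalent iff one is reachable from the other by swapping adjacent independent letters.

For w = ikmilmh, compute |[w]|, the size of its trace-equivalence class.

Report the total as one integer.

21

drop 0:i onto floor
drop 1:k onto floor
drop 2:m onto {1:k}
drop 3:i onto {0:i}
drop 4:l onto {2:m, 3:i}
drop 5:m onto {4:l}
drop 6:h onto {1:k, 3:i}
ground layer = {0:i, 1:k}
drop-orders for the pieces not yet dropped (sum over which currently-grounded one goes next):
  1 to go: {5} 1  {6} 1
  2 to go: {4,5} 1  {5,6} 2
  3 to go: {2,4,5} 1  {4,5,6} 3
  4 to go: {2,4,5,6} 4  {3,4,5,6} 3
  5 to go: {0,3,4,5,6} 3  {1,2,4,5,6} 4  {2,3,4,5,6} 7
  if 0:i drops first: 11 orders
  if 1:k drops first: 10 orders
heap linearizations: 21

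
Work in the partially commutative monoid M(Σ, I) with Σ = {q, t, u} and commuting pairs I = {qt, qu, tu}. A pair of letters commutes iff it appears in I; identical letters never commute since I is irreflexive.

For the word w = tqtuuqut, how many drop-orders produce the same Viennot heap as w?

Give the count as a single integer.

560

0(t) covers ∅
1(q) covers ∅
2(t) covers 0:t
3(u) covers ∅
4(u) covers 3:u
5(q) covers 1:q
6(u) covers 4:u
7(t) covers 2:t
floor of heap: 0:t, 1:q, 3:u
completions by unplaced set U, small U first (add the entries for U minus each lowest piece of U):
  |U|=1: {5}:1  {6}:1  {7}:1
  |U|=2: {1,5}:1  {2,7}:1  {4,6}:1  {5,6}:2  {5,7}:2  {6,7}:2
  |U|=3: {0,2,7}:1  {1,5,6}:3  {1,5,7}:3  {2,5,7}:3  {2,6,7}:3  {3,4,6}:1  {4,5,6}:3  {4,6,7}:3  {5,6,7}:6
  |U|=4: {0,2,5,7}:4  {0,2,6,7}:4  {1,2,5,7}:6  {1,4,5,6}:6  {1,5,6,7}:12  {2,4,6,7}:6  {2,5,6,7}:12  {3,4,5,6}:4  {3,4,6,7}:4  {4,5,6,7}:12
  |U|=5: {0,1,2,5,7}:10  {0,2,4,6,7}:10  {0,2,5,6,7}:20  {1,2,5,6,7}:30  {1,3,4,5,6}:10  {1,4,5,6,7}:30  {2,3,4,6,7}:10  {2,4,5,6,7}:30  {3,4,5,6,7}:20
  |U|=6: {0,1,2,5,6,7}:60  {0,2,3,4,6,7}:20  {0,2,4,5,6,7}:60  {1,2,4,5,6,7}:90  {1,3,4,5,6,7}:60  {2,3,4,5,6,7}:60
  start at 0(t): 210
  start at 1(q): 140
  start at 3(u): 210
sum over floor = 560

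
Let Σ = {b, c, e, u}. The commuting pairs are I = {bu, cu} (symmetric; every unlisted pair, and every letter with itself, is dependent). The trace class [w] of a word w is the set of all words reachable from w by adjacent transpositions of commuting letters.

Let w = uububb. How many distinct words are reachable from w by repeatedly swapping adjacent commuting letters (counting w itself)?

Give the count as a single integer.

#0=u has no predecessor
#1=u depends on [0:u]
#2=b has no predecessor
#3=u depends on [1:u]
#4=b depends on [2:b]
#5=b depends on [4:b]
sources: [0:u, 2:b]
N(rest) = Σ N(rest − s) over sources s of rest; N(one piece) = 1:
  size 1 → [3]=1  [5]=1
  size 2 → [1,3]=1  [3,5]=2  [4,5]=1
  size 3 → [0,1,3]=1  [1,3,5]=3  [2,4,5]=1  [3,4,5]=3
  size 4 → [0,1,3,5]=4  [1,3,4,5]=6  [2,3,4,5]=4
  first=0(u) contributes 10
  first=2(b) contributes 10
|[w]| = 20

20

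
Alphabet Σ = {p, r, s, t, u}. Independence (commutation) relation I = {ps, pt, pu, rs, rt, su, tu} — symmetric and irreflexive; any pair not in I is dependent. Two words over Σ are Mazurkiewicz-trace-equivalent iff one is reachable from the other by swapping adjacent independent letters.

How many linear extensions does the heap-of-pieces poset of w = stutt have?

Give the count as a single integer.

5

piece 0:s — minimal
piece 1:t rests on {0:s}
piece 2:u — minimal
piece 3:t rests on {1:t}
piece 4:t rests on {3:t}
minimal pieces: {0:s, 2:u}
ways to finish when only these pieces remain (= sum over removing one remaining piece with nothing left below it):
  1 left: {2}→1  {4}→1
  2 left: {2,4}→2  {3,4}→1
  3 left: {1,3,4}→1  {2,3,4}→3
  placing 0:s first → 4 extensions
  placing 2:u first → 1 extensions
total linear extensions = 5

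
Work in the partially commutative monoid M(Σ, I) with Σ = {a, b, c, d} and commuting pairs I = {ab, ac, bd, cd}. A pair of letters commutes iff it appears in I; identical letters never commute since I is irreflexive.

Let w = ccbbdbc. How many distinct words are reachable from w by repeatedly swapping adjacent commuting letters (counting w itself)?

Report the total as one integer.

7

drop 0:c onto floor
drop 1:c onto {0:c}
drop 2:b onto {1:c}
drop 3:b onto {2:b}
drop 4:d onto floor
drop 5:b onto {3:b}
drop 6:c onto {5:b}
ground layer = {0:c, 4:d}
drop-orders for the pieces not yet dropped (sum over which currently-grounded one goes next):
  1 to go: {4} 1  {6} 1
  2 to go: {4,6} 2  {5,6} 1
  3 to go: {3,5,6} 1  {4,5,6} 3
  4 to go: {2,3,5,6} 1  {3,4,5,6} 4
  5 to go: {1,2,3,5,6} 1  {2,3,4,5,6} 5
  if 0:c drops first: 6 orders
  if 4:d drops first: 1 orders
heap linearizations: 7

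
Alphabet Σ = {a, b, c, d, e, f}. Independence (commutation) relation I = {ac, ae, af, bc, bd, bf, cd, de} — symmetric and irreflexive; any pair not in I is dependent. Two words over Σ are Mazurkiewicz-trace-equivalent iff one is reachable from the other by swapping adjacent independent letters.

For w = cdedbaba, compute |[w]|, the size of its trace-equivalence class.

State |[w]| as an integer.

10

drop 0:c onto floor
drop 1:d onto floor
drop 2:e onto {0:c}
drop 3:d onto {1:d}
drop 4:b onto {2:e}
drop 5:a onto {3:d, 4:b}
drop 6:b onto {5:a}
drop 7:a onto {6:b}
ground layer = {0:c, 1:d}
drop-orders for the pieces not yet dropped (sum over which currently-grounded one goes next):
  1 to go: {7} 1
  2 to go: {6,7} 1
  3 to go: {5,6,7} 1
  4 to go: {3,5,6,7} 1  {4,5,6,7} 1
  5 to go: {1,3,5,6,7} 1  {2,4,5,6,7} 1  {3,4,5,6,7} 2
  6 to go: {0,2,4,5,6,7} 1  {1,3,4,5,6,7} 3  {2,3,4,5,6,7} 3
  if 0:c drops first: 6 orders
  if 1:d drops first: 4 orders
heap linearizations: 10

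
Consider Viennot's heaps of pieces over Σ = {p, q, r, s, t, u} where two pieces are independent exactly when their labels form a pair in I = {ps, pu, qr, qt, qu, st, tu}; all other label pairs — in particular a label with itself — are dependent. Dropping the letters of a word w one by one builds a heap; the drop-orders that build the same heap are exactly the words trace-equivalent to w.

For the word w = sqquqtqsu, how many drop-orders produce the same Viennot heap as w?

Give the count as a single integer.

piece 0:s — minimal
piece 1:q rests on {0:s}
piece 2:q rests on {1:q}
piece 3:u rests on {0:s}
piece 4:q rests on {2:q}
piece 5:t — minimal
piece 6:q rests on {4:q}
piece 7:s rests on {3:u, 6:q}
piece 8:u rests on {7:s}
minimal pieces: {0:s, 5:t}
ways to finish when only these pieces remain (= sum over removing one remaining piece with nothing left below it):
  1 left: {5}→1  {8}→1
  2 left: {5,8}→2  {7,8}→1
  3 left: {3,7,8}→1  {5,7,8}→3  {6,7,8}→1
  4 left: {3,5,7,8}→4  {3,6,7,8}→2  {4,6,7,8}→1  {5,6,7,8}→4
  5 left: {2,4,6,7,8}→1  {3,4,6,7,8}→3  {3,5,6,7,8}→10  {4,5,6,7,8}→5
  6 left: {1,2,4,6,7,8}→1  {2,3,4,6,7,8}→4  {2,4,5,6,7,8}→6  {3,4,5,6,7,8}→18
  7 left: {1,2,3,4,6,7,8}→5  {1,2,4,5,6,7,8}→7  {2,3,4,5,6,7,8}→28
  placing 0:s first → 40 extensions
  placing 5:t first → 5 extensions
total linear extensions = 45

45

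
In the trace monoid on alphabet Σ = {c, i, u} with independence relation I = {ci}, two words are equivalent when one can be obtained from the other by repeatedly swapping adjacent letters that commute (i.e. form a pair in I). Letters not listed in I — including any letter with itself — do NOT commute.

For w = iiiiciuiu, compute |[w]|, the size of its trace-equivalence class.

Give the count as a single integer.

6

0(i) covers ∅
1(i) covers 0:i
2(i) covers 1:i
3(i) covers 2:i
4(c) covers ∅
5(i) covers 3:i
6(u) covers 4:c, 5:i
7(i) covers 6:u
8(u) covers 7:i
floor of heap: 0:i, 4:c
completions by unplaced set U, small U first (add the entries for U minus each lowest piece of U):
  |U|=1: {8}:1
  |U|=2: {7,8}:1
  |U|=3: {6,7,8}:1
  |U|=4: {4,6,7,8}:1  {5,6,7,8}:1
  |U|=5: {3,5,6,7,8}:1  {4,5,6,7,8}:2
  |U|=6: {2,3,5,6,7,8}:1  {3,4,5,6,7,8}:3
  |U|=7: {1,2,3,5,6,7,8}:1  {2,3,4,5,6,7,8}:4
  start at 0(i): 5
  start at 4(c): 1
sum over floor = 6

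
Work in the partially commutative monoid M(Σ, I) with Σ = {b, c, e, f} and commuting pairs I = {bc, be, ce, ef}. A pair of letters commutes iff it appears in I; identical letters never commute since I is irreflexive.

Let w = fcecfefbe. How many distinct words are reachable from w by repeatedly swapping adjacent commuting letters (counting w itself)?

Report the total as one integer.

piece 0:f — minimal
piece 1:c rests on {0:f}
piece 2:e — minimal
piece 3:c rests on {1:c}
piece 4:f rests on {3:c}
piece 5:e rests on {2:e}
piece 6:f rests on {4:f}
piece 7:b rests on {6:f}
piece 8:e rests on {5:e}
minimal pieces: {0:f, 2:e}
ways to finish when only these pieces remain (= sum over removing one remaining piece with nothing left below it):
  1 left: {7}→1  {8}→1
  2 left: {5,8}→1  {6,7}→1  {7,8}→2
  3 left: {2,5,8}→1  {4,6,7}→1  {5,7,8}→3  {6,7,8}→3
  4 left: {2,5,7,8}→4  {3,4,6,7}→1  {4,6,7,8}→4  {5,6,7,8}→6
  5 left: {1,3,4,6,7}→1  {2,5,6,7,8}→10  {3,4,6,7,8}→5  {4,5,6,7,8}→10
  6 left: {0,1,3,4,6,7}→1  {1,3,4,6,7,8}→6  {2,4,5,6,7,8}→20  {3,4,5,6,7,8}→15
  7 left: {0,1,3,4,6,7,8}→7  {1,3,4,5,6,7,8}→21  {2,3,4,5,6,7,8}→35
  placing 0:f first → 56 extensions
  placing 2:e first → 28 extensions
total linear extensions = 84

84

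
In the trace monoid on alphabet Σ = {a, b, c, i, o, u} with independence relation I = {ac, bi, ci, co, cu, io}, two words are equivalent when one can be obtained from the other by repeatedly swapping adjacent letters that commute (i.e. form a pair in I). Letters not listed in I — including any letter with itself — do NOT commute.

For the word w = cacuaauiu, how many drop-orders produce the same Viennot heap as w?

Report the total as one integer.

drop 0:c onto floor
drop 1:a onto floor
drop 2:c onto {0:c}
drop 3:u onto {1:a}
drop 4:a onto {3:u}
drop 5:a onto {4:a}
drop 6:u onto {5:a}
drop 7:i onto {6:u}
drop 8:u onto {7:i}
ground layer = {0:c, 1:a}
drop-orders for the pieces not yet dropped (sum over which currently-grounded one goes next):
  1 to go: {2} 1  {8} 1
  2 to go: {0,2} 1  {2,8} 2  {7,8} 1
  3 to go: {0,2,8} 3  {2,7,8} 3  {6,7,8} 1
  4 to go: {0,2,7,8} 6  {2,6,7,8} 4  {5,6,7,8} 1
  5 to go: {0,2,6,7,8} 10  {2,5,6,7,8} 5  {4,5,6,7,8} 1
  6 to go: {0,2,5,6,7,8} 15  {2,4,5,6,7,8} 6  {3,4,5,6,7,8} 1
  7 to go: {0,2,4,5,6,7,8} 21  {1,3,4,5,6,7,8} 1  {2,3,4,5,6,7,8} 7
  if 0:c drops first: 8 orders
  if 1:a drops first: 28 orders
heap linearizations: 36

36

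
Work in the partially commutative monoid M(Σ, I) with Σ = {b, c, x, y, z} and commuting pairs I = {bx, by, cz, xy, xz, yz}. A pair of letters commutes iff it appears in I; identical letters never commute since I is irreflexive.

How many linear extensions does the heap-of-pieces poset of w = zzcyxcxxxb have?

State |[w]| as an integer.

drop 0:z onto floor
drop 1:z onto {0:z}
drop 2:c onto floor
drop 3:y onto {2:c}
drop 4:x onto {2:c}
drop 5:c onto {3:y, 4:x}
drop 6:x onto {5:c}
drop 7:x onto {6:x}
drop 8:x onto {7:x}
drop 9:b onto {1:z, 5:c}
ground layer = {0:z, 2:c}
drop-orders for the pieces not yet dropped (sum over which currently-grounded one goes next):
  1 to go: {8} 1  {9} 1
  2 to go: {1,9} 1  {7,8} 1  {8,9} 2
  3 to go: {0,1,9} 1  {1,8,9} 3  {6,7,8} 1  {7,8,9} 3
  4 to go: {0,1,8,9} 4  {1,7,8,9} 6  {6,7,8,9} 4
  5 to go: {0,1,7,8,9} 10  {1,6,7,8,9} 10  {5,6,7,8,9} 4
  6 to go: {0,1,6,7,8,9} 20  {1,5,6,7,8,9} 14  {3,5,6,7,8,9} 4  {4,5,6,7,8,9} 4
  7 to go: {0,1,5,6,7,8,9} 34  {1,3,5,6,7,8,9} 18  {1,4,5,6,7,8,9} 18  {3,4,5,6,7,8,9} 8
  8 to go: {0,1,3,5,6,7,8,9} 52  {0,1,4,5,6,7,8,9} 52  {1,3,4,5,6,7,8,9} 44  {2,3,4,5,6,7,8,9} 8
  if 0:z drops first: 52 orders
  if 2:c drops first: 148 orders
heap linearizations: 200

200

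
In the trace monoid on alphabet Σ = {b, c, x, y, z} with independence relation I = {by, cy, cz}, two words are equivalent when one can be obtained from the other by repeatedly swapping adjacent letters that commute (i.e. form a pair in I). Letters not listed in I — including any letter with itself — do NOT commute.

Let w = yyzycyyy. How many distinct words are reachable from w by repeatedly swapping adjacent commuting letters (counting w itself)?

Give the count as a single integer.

#0=y has no predecessor
#1=y depends on [0:y]
#2=z depends on [1:y]
#3=y depends on [2:z]
#4=c has no predecessor
#5=y depends on [3:y]
#6=y depends on [5:y]
#7=y depends on [6:y]
sources: [0:y, 4:c]
N(rest) = Σ N(rest − s) over sources s of rest; N(one piece) = 1:
  size 1 → [4]=1  [7]=1
  size 2 → [4,7]=2  [6,7]=1
  size 3 → [4,6,7]=3  [5,6,7]=1
  size 4 → [3,5,6,7]=1  [4,5,6,7]=4
  size 5 → [2,3,5,6,7]=1  [3,4,5,6,7]=5
  size 6 → [1,2,3,5,6,7]=1  [2,3,4,5,6,7]=6
  first=0(y) contributes 7
  first=4(c) contributes 1
|[w]| = 8

8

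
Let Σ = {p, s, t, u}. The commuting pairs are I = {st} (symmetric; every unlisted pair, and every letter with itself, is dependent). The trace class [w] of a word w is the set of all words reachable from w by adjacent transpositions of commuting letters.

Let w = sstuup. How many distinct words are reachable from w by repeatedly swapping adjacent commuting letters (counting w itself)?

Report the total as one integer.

3

drop 0:s onto floor
drop 1:s onto {0:s}
drop 2:t onto floor
drop 3:u onto {1:s, 2:t}
drop 4:u onto {3:u}
drop 5:p onto {4:u}
ground layer = {0:s, 2:t}
drop-orders for the pieces not yet dropped (sum over which currently-grounded one goes next):
  1 to go: {5} 1
  2 to go: {4,5} 1
  3 to go: {3,4,5} 1
  4 to go: {1,3,4,5} 1  {2,3,4,5} 1
  if 0:s drops first: 2 orders
  if 2:t drops first: 1 orders
heap linearizations: 3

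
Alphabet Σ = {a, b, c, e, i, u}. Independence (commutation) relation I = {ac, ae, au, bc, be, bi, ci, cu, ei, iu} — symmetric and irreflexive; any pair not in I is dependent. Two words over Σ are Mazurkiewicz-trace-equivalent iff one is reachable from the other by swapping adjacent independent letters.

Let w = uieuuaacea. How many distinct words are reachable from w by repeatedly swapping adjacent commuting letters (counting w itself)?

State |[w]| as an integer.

0(u) covers ∅
1(i) covers ∅
2(e) covers 0:u
3(u) covers 2:e
4(u) covers 3:u
5(a) covers 1:i
6(a) covers 5:a
7(c) covers 2:e
8(e) covers 4:u, 7:c
9(a) covers 6:a
floor of heap: 0:u, 1:i
completions by unplaced set U, small U first (add the entries for U minus each lowest piece of U):
  |U|=1: {8}:1  {9}:1
  |U|=2: {4,8}:1  {6,9}:1  {7,8}:1  {8,9}:2
  |U|=3: {3,4,8}:1  {4,7,8}:2  {4,8,9}:3  {5,6,9}:1  {6,8,9}:3  {7,8,9}:3
  |U|=4: {1,5,6,9}:1  {3,4,7,8}:3  {3,4,8,9}:4  {4,6,8,9}:6  {4,7,8,9}:8  {5,6,8,9}:4  {6,7,8,9}:6
  |U|=5: {1,5,6,8,9}:5  {2,3,4,7,8}:3  {3,4,6,8,9}:10  {3,4,7,8,9}:15  {4,5,6,8,9}:10  {4,6,7,8,9}:20  {5,6,7,8,9}:10
  |U|=6: {0,2,3,4,7,8}:3  {1,4,5,6,8,9}:15  {1,5,6,7,8,9}:15  {2,3,4,7,8,9}:18  {3,4,5,6,8,9}:20  {3,4,6,7,8,9}:45  {4,5,6,7,8,9}:40
  |U|=7: {0,2,3,4,7,8,9}:21  {1,3,4,5,6,8,9}:35  {1,4,5,6,7,8,9}:70  {2,3,4,6,7,8,9}:63  {3,4,5,6,7,8,9}:105
  |U|=8: {0,2,3,4,6,7,8,9}:84  {1,3,4,5,6,7,8,9}:210  {2,3,4,5,6,7,8,9}:168
  start at 0(u): 378
  start at 1(i): 252
sum over floor = 630

630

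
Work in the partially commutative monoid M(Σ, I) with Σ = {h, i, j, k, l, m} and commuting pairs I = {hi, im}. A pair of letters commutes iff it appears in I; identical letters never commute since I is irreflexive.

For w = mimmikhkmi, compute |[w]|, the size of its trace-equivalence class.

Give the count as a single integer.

piece 0:m — minimal
piece 1:i — minimal
piece 2:m rests on {0:m}
piece 3:m rests on {2:m}
piece 4:i rests on {1:i}
piece 5:k rests on {3:m, 4:i}
piece 6:h rests on {5:k}
piece 7:k rests on {6:h}
piece 8:m rests on {7:k}
piece 9:i rests on {7:k}
minimal pieces: {0:m, 1:i}
ways to finish when only these pieces remain (= sum over removing one remaining piece with nothing left below it):
  1 left: {8}→1  {9}→1
  2 left: {8,9}→2
  3 left: {7,8,9}→2
  4 left: {6,7,8,9}→2
  5 left: {5,6,7,8,9}→2
  6 left: {3,5,6,7,8,9}→2  {4,5,6,7,8,9}→2
  7 left: {1,4,5,6,7,8,9}→2  {2,3,5,6,7,8,9}→2  {3,4,5,6,7,8,9}→4
  8 left: {0,2,3,5,6,7,8,9}→2  {1,3,4,5,6,7,8,9}→6  {2,3,4,5,6,7,8,9}→6
  placing 0:m first → 12 extensions
  placing 1:i first → 8 extensions
total linear extensions = 20

20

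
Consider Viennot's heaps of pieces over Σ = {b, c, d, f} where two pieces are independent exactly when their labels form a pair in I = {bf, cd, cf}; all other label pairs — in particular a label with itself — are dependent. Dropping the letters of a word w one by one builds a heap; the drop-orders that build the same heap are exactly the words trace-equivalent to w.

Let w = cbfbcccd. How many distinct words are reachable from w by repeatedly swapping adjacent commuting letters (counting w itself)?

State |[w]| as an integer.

22

0(c) covers ∅
1(b) covers 0:c
2(f) covers ∅
3(b) covers 1:b
4(c) covers 3:b
5(c) covers 4:c
6(c) covers 5:c
7(d) covers 2:f, 3:b
floor of heap: 0:c, 2:f
completions by unplaced set U, small U first (add the entries for U minus each lowest piece of U):
  |U|=1: {6}:1  {7}:1
  |U|=2: {2,7}:1  {5,6}:1  {6,7}:2
  |U|=3: {2,6,7}:3  {4,5,6}:1  {5,6,7}:3
  |U|=4: {2,5,6,7}:6  {4,5,6,7}:4
  |U|=5: {2,4,5,6,7}:10  {3,4,5,6,7}:4
  |U|=6: {1,3,4,5,6,7}:4  {2,3,4,5,6,7}:14
  start at 0(c): 18
  start at 2(f): 4
sum over floor = 22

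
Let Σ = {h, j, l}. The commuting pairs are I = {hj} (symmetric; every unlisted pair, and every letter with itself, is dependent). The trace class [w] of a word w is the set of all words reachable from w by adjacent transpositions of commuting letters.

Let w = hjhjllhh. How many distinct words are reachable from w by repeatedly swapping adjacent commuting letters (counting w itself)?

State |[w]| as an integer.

6

0(h) covers ∅
1(j) covers ∅
2(h) covers 0:h
3(j) covers 1:j
4(l) covers 2:h, 3:j
5(l) covers 4:l
6(h) covers 5:l
7(h) covers 6:h
floor of heap: 0:h, 1:j
completions by unplaced set U, small U first (add the entries for U minus each lowest piece of U):
  |U|=1: {7}:1
  |U|=2: {6,7}:1
  |U|=3: {5,6,7}:1
  |U|=4: {4,5,6,7}:1
  |U|=5: {2,4,5,6,7}:1  {3,4,5,6,7}:1
  |U|=6: {0,2,4,5,6,7}:1  {1,3,4,5,6,7}:1  {2,3,4,5,6,7}:2
  start at 0(h): 3
  start at 1(j): 3
sum over floor = 6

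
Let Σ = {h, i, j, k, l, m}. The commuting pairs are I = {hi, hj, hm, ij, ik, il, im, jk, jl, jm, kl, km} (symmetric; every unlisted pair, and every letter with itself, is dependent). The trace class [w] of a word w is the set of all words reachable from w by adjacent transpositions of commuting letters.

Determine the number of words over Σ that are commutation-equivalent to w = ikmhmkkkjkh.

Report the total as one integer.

drop 0:i onto floor
drop 1:k onto floor
drop 2:m onto floor
drop 3:h onto {1:k}
drop 4:m onto {2:m}
drop 5:k onto {3:h}
drop 6:k onto {5:k}
drop 7:k onto {6:k}
drop 8:j onto floor
drop 9:k onto {7:k}
drop 10:h onto {9:k}
ground layer = {0:i, 1:k, 2:m, 8:j}
drop-orders for the pieces not yet dropped (sum over which currently-grounded one goes next):
  1 to go: {0} 1  {4} 1  {8} 1  {10} 1
  2 to go: {0,4} 2  {0,8} 2  {0,10} 2  {2,4} 1  {4,8} 2  {4,10} 2  {8,10} 2  {9,10} 1
  3 to go: {0,2,4} 3  {0,4,8} 6  {0,4,10} 6  {0,8,10} 6  {0,9,10} 3  {2,4,8} 3  {2,4,10} 3  {4,8,10} 6  {4,9,10} 3  {7,9,10} 1  {8,9,10} 3
  4 to go: {0,2,4,8} 12  {0,2,4,10} 12  {0,4,8,10} 24  {0,4,9,10} 12  {0,7,9,10} 4  {0,8,9,10} 12  {2,4,8,10} 12  {2,4,9,10} 6  {4,7,9,10} 4  {4,8,9,10} 12  {6,7,9,10} 1  {7,8,9,10} 4
  5 to go: {0,2,4,8,10} 60  {0,2,4,9,10} 30  {0,4,7,9,10} 20  {0,4,8,9,10} 60  {0,6,7,9,10} 5  {0,7,8,9,10} 20  {2,4,7,9,10} 10  {2,4,8,9,10} 30  {4,6,7,9,10} 5  {4,7,8,9,10} 20  {5,6,7,9,10} 1  {6,7,8,9,10} 5
  6 to go: {0,2,4,7,9,10} 60  {0,2,4,8,9,10} 180  {0,4,6,7,9,10} 30  {0,4,7,8,9,10} 120  {0,5,6,7,9,10} 6  {0,6,7,8,9,10} 30  {2,4,6,7,9,10} 15  {2,4,7,8,9,10} 60  {3,5,6,7,9,10} 1  {4,5,6,7,9,10} 6  {4,6,7,8,9,10} 30  {5,6,7,8,9,10} 6
  7 to go: {0,2,4,6,7,9,10} 105  {0,2,4,7,8,9,10} 420  {0,3,5,6,7,9,10} 7  {0,4,5,6,7,9,10} 42  {0,4,6,7,8,9,10} 210  {0,5,6,7,8,9,10} 42  {1,3,5,6,7,9,10} 1  {2,4,5,6,7,9,10} 21  {2,4,6,7,8,9,10} 105  {3,4,5,6,7,9,10} 7  {3,5,6,7,8,9,10} 7  {4,5,6,7,8,9,10} 42
  8 to go: {0,1,3,5,6,7,9,10} 8  {0,2,4,5,6,7,9,10} 168  {0,2,4,6,7,8,9,10} 840  {0,3,4,5,6,7,9,10} 56  {0,3,5,6,7,8,9,10} 56  {0,4,5,6,7,8,9,10} 336  {1,3,4,5,6,7,9,10} 8  {1,3,5,6,7,8,9,10} 8  {2,3,4,5,6,7,9,10} 28  {2,4,5,6,7,8,9,10} 168  {3,4,5,6,7,8,9,10} 56
  9 to go: {0,1,3,4,5,6,7,9,10} 72  {0,1,3,5,6,7,8,9,10} 72  {0,2,3,4,5,6,7,9,10} 252  {0,2,4,5,6,7,8,9,10} 1512  {0,3,4,5,6,7,8,9,10} 504  {1,2,3,4,5,6,7,9,10} 36  {1,3,4,5,6,7,8,9,10} 72  {2,3,4,5,6,7,8,9,10} 252
  if 0:i drops first: 360 orders
  if 1:k drops first: 2520 orders
  if 2:m drops first: 720 orders
  if 8:j drops first: 360 orders
heap linearizations: 3960

3960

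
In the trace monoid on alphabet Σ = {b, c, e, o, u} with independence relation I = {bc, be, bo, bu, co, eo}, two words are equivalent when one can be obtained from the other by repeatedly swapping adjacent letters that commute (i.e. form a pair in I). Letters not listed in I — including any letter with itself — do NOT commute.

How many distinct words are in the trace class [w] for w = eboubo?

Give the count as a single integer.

piece 0:e — minimal
piece 1:b — minimal
piece 2:o — minimal
piece 3:u rests on {0:e, 2:o}
piece 4:b rests on {1:b}
piece 5:o rests on {3:u}
minimal pieces: {0:e, 1:b, 2:o}
ways to finish when only these pieces remain (= sum over removing one remaining piece with nothing left below it):
  1 left: {4}→1  {5}→1
  2 left: {1,4}→1  {3,5}→1  {4,5}→2
  3 left: {0,3,5}→1  {1,4,5}→3  {2,3,5}→1  {3,4,5}→3
  4 left: {0,2,3,5}→2  {0,3,4,5}→4  {1,3,4,5}→6  {2,3,4,5}→4
  placing 0:e first → 10 extensions
  placing 1:b first → 10 extensions
  placing 2:o first → 10 extensions
total linear extensions = 30

30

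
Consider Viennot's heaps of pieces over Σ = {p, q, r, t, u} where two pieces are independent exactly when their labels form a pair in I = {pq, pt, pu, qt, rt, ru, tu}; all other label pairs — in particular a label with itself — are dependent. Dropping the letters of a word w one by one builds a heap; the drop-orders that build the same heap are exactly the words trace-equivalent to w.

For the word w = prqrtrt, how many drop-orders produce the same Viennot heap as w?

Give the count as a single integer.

21

drop 0:p onto floor
drop 1:r onto {0:p}
drop 2:q onto {1:r}
drop 3:r onto {2:q}
drop 4:t onto floor
drop 5:r onto {3:r}
drop 6:t onto {4:t}
ground layer = {0:p, 4:t}
drop-orders for the pieces not yet dropped (sum over which currently-grounded one goes next):
  1 to go: {5} 1  {6} 1
  2 to go: {3,5} 1  {4,6} 1  {5,6} 2
  3 to go: {2,3,5} 1  {3,5,6} 3  {4,5,6} 3
  4 to go: {1,2,3,5} 1  {2,3,5,6} 4  {3,4,5,6} 6
  5 to go: {0,1,2,3,5} 1  {1,2,3,5,6} 5  {2,3,4,5,6} 10
  if 0:p drops first: 15 orders
  if 4:t drops first: 6 orders
heap linearizations: 21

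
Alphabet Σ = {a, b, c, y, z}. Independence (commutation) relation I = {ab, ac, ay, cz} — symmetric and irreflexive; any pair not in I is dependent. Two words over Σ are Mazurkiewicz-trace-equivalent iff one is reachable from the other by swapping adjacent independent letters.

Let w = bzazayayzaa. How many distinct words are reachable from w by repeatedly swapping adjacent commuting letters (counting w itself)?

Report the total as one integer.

drop 0:b onto floor
drop 1:z onto {0:b}
drop 2:a onto {1:z}
drop 3:z onto {2:a}
drop 4:a onto {3:z}
drop 5:y onto {3:z}
drop 6:a onto {4:a}
drop 7:y onto {5:y}
drop 8:z onto {6:a, 7:y}
drop 9:a onto {8:z}
drop 10:a onto {9:a}
ground layer = {0:b}
drop-orders for the pieces not yet dropped (sum over which currently-grounded one goes next):
  1 to go: {10} 1
  2 to go: {9,10} 1
  3 to go: {8,9,10} 1
  4 to go: {6,8,9,10} 1  {7,8,9,10} 1
  5 to go: {4,6,8,9,10} 1  {5,7,8,9,10} 1  {6,7,8,9,10} 2
  6 to go: {4,6,7,8,9,10} 3  {5,6,7,8,9,10} 3
  7 to go: {4,5,6,7,8,9,10} 6
  8 to go: {3,4,5,6,7,8,9,10} 6
  9 to go: {2,3,4,5,6,7,8,9,10} 6
  if 0:b drops first: 6 orders

6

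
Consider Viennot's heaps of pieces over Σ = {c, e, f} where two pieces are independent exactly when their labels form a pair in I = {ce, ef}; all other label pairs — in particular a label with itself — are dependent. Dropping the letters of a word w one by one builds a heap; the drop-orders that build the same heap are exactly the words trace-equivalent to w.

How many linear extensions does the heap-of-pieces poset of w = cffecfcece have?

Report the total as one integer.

120

0(c) covers ∅
1(f) covers 0:c
2(f) covers 1:f
3(e) covers ∅
4(c) covers 2:f
5(f) covers 4:c
6(c) covers 5:f
7(e) covers 3:e
8(c) covers 6:c
9(e) covers 7:e
floor of heap: 0:c, 3:e
completions by unplaced set U, small U first (add the entries for U minus each lowest piece of U):
  |U|=1: {8}:1  {9}:1
  |U|=2: {6,8}:1  {7,9}:1  {8,9}:2
  |U|=3: {3,7,9}:1  {5,6,8}:1  {6,8,9}:3  {7,8,9}:3
  |U|=4: {3,7,8,9}:4  {4,5,6,8}:1  {5,6,8,9}:4  {6,7,8,9}:6
  |U|=5: {2,4,5,6,8}:1  {3,6,7,8,9}:10  {4,5,6,8,9}:5  {5,6,7,8,9}:10
  |U|=6: {1,2,4,5,6,8}:1  {2,4,5,6,8,9}:6  {3,5,6,7,8,9}:20  {4,5,6,7,8,9}:15
  |U|=7: {0,1,2,4,5,6,8}:1  {1,2,4,5,6,8,9}:7  {2,4,5,6,7,8,9}:21  {3,4,5,6,7,8,9}:35
  |U|=8: {0,1,2,4,5,6,8,9}:8  {1,2,4,5,6,7,8,9}:28  {2,3,4,5,6,7,8,9}:56
  start at 0(c): 84
  start at 3(e): 36
sum over floor = 120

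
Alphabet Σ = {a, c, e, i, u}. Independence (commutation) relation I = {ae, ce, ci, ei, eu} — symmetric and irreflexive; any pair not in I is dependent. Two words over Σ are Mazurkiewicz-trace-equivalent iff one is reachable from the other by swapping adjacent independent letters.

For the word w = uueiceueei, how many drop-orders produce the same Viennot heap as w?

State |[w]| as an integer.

0(u) covers ∅
1(u) covers 0:u
2(e) covers ∅
3(i) covers 1:u
4(c) covers 1:u
5(e) covers 2:e
6(u) covers 3:i, 4:c
7(e) covers 5:e
8(e) covers 7:e
9(i) covers 6:u
floor of heap: 0:u, 2:e
completions by unplaced set U, small U first (add the entries for U minus each lowest piece of U):
  |U|=1: {8}:1  {9}:1
  |U|=2: {6,9}:1  {7,8}:1  {8,9}:2
  |U|=3: {3,6,9}:1  {4,6,9}:1  {5,7,8}:1  {6,8,9}:3  {7,8,9}:3
  |U|=4: {2,5,7,8}:1  {3,4,6,9}:2  {3,6,8,9}:4  {4,6,8,9}:4  {5,7,8,9}:4  {6,7,8,9}:6
  |U|=5: {1,3,4,6,9}:2  {2,5,7,8,9}:5  {3,4,6,8,9}:10  {3,6,7,8,9}:10  {4,6,7,8,9}:10  {5,6,7,8,9}:10
  |U|=6: {0,1,3,4,6,9}:2  {1,3,4,6,8,9}:12  {2,5,6,7,8,9}:15  {3,4,6,7,8,9}:30  {3,5,6,7,8,9}:20  {4,5,6,7,8,9}:20
  |U|=7: {0,1,3,4,6,8,9}:14  {1,3,4,6,7,8,9}:42  {2,3,5,6,7,8,9}:35  {2,4,5,6,7,8,9}:35  {3,4,5,6,7,8,9}:70
  |U|=8: {0,1,3,4,6,7,8,9}:56  {1,3,4,5,6,7,8,9}:112  {2,3,4,5,6,7,8,9}:140
  start at 0(u): 252
  start at 2(e): 168
sum over floor = 420

420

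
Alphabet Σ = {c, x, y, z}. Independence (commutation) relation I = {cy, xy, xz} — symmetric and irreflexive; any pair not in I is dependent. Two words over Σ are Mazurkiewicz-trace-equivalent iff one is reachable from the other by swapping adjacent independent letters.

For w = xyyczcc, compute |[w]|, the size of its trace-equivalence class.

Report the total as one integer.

0(x) covers ∅
1(y) covers ∅
2(y) covers 1:y
3(c) covers 0:x
4(z) covers 2:y, 3:c
5(c) covers 4:z
6(c) covers 5:c
floor of heap: 0:x, 1:y
completions by unplaced set U, small U first (add the entries for U minus each lowest piece of U):
  |U|=1: {6}:1
  |U|=2: {5,6}:1
  |U|=3: {4,5,6}:1
  |U|=4: {2,4,5,6}:1  {3,4,5,6}:1
  |U|=5: {0,3,4,5,6}:1  {1,2,4,5,6}:1  {2,3,4,5,6}:2
  start at 0(x): 3
  start at 1(y): 3
sum over floor = 6

6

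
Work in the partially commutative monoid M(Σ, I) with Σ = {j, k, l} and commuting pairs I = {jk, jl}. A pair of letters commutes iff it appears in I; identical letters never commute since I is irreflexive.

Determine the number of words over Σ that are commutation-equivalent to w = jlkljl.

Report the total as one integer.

15

0(j) covers ∅
1(l) covers ∅
2(k) covers 1:l
3(l) covers 2:k
4(j) covers 0:j
5(l) covers 3:l
floor of heap: 0:j, 1:l
completions by unplaced set U, small U first (add the entries for U minus each lowest piece of U):
  |U|=1: {4}:1  {5}:1
  |U|=2: {0,4}:1  {3,5}:1  {4,5}:2
  |U|=3: {0,4,5}:3  {2,3,5}:1  {3,4,5}:3
  |U|=4: {0,3,4,5}:6  {1,2,3,5}:1  {2,3,4,5}:4
  start at 0(j): 5
  start at 1(l): 10
sum over floor = 15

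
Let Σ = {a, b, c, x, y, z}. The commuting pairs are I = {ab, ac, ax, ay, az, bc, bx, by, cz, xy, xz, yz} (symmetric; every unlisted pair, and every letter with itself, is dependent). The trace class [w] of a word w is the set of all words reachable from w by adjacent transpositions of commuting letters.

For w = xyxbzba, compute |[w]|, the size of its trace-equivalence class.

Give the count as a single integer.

0(x) covers ∅
1(y) covers ∅
2(x) covers 0:x
3(b) covers ∅
4(z) covers 3:b
5(b) covers 4:z
6(a) covers ∅
floor of heap: 0:x, 1:y, 3:b, 6:a
completions by unplaced set U, small U first (add the entries for U minus each lowest piece of U):
  |U|=1: {1}:1  {2}:1  {5}:1  {6}:1
  |U|=2: {0,2}:1  {1,2}:2  {1,5}:2  {1,6}:2  {2,5}:2  {2,6}:2  {4,5}:1  {5,6}:2
  |U|=3: {0,1,2}:3  {0,2,5}:3  {0,2,6}:3  {1,2,5}:6  {1,2,6}:6  {1,4,5}:3  {1,5,6}:6  {2,4,5}:3  {2,5,6}:6  {3,4,5}:1  {4,5,6}:3
  |U|=4: {0,1,2,5}:12  {0,1,2,6}:12  {0,2,4,5}:6  {0,2,5,6}:12  {1,2,4,5}:12  {1,2,5,6}:24  {1,3,4,5}:4  {1,4,5,6}:12  {2,3,4,5}:4  {2,4,5,6}:12  {3,4,5,6}:4
  |U|=5: {0,1,2,4,5}:30  {0,1,2,5,6}:60  {0,2,3,4,5}:10  {0,2,4,5,6}:30  {1,2,3,4,5}:20  {1,2,4,5,6}:60  {1,3,4,5,6}:20  {2,3,4,5,6}:20
  start at 0(x): 120
  start at 1(y): 60
  start at 3(b): 180
  start at 6(a): 60
sum over floor = 420

420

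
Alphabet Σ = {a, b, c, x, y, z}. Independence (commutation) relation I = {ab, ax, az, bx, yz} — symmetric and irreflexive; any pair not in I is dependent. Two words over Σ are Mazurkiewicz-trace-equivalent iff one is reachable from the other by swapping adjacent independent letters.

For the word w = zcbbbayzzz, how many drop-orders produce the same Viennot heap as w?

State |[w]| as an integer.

22

piece 0:z — minimal
piece 1:c rests on {0:z}
piece 2:b rests on {1:c}
piece 3:b rests on {2:b}
piece 4:b rests on {3:b}
piece 5:a rests on {1:c}
piece 6:y rests on {4:b, 5:a}
piece 7:z rests on {4:b}
piece 8:z rests on {7:z}
piece 9:z rests on {8:z}
minimal pieces: {0:z}
ways to finish when only these pieces remain (= sum over removing one remaining piece with nothing left below it):
  1 left: {6}→1  {9}→1
  2 left: {5,6}→1  {6,9}→2  {8,9}→1
  3 left: {5,6,9}→3  {6,8,9}→3  {7,8,9}→1
  4 left: {5,6,8,9}→6  {6,7,8,9}→4
  5 left: {4,6,7,8,9}→4  {5,6,7,8,9}→10
  6 left: {3,4,6,7,8,9}→4  {4,5,6,7,8,9}→14
  7 left: {2,3,4,6,7,8,9}→4  {3,4,5,6,7,8,9}→18
  8 left: {2,3,4,5,6,7,8,9}→22
  placing 0:z first → 22 extensions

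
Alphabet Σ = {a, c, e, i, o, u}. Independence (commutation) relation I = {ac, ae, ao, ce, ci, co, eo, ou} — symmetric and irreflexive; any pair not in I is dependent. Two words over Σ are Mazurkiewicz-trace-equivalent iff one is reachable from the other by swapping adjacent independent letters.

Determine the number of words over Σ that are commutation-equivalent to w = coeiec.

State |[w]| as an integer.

0(c) covers ∅
1(o) covers ∅
2(e) covers ∅
3(i) covers 1:o, 2:e
4(e) covers 3:i
5(c) covers 0:c
floor of heap: 0:c, 1:o, 2:e
completions by unplaced set U, small U first (add the entries for U minus each lowest piece of U):
  |U|=1: {4}:1  {5}:1
  |U|=2: {0,5}:1  {3,4}:1  {4,5}:2
  |U|=3: {0,4,5}:3  {1,3,4}:1  {2,3,4}:1  {3,4,5}:3
  |U|=4: {0,3,4,5}:6  {1,2,3,4}:2  {1,3,4,5}:4  {2,3,4,5}:4
  start at 0(c): 10
  start at 1(o): 10
  start at 2(e): 10
sum over floor = 30

30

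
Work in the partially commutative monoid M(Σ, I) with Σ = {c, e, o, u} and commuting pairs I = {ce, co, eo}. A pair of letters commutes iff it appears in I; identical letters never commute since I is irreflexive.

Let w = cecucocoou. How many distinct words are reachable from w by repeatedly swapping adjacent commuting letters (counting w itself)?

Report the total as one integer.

drop 0:c onto floor
drop 1:e onto floor
drop 2:c onto {0:c}
drop 3:u onto {1:e, 2:c}
drop 4:c onto {3:u}
drop 5:o onto {3:u}
drop 6:c onto {4:c}
drop 7:o onto {5:o}
drop 8:o onto {7:o}
drop 9:u onto {6:c, 8:o}
ground layer = {0:c, 1:e}
drop-orders for the pieces not yet dropped (sum over which currently-grounded one goes next):
  1 to go: {9} 1
  2 to go: {6,9} 1  {8,9} 1
  3 to go: {4,6,9} 1  {6,8,9} 2  {7,8,9} 1
  4 to go: {4,6,8,9} 3  {5,7,8,9} 1  {6,7,8,9} 3
  5 to go: {4,6,7,8,9} 6  {5,6,7,8,9} 4
  6 to go: {4,5,6,7,8,9} 10
  7 to go: {3,4,5,6,7,8,9} 10
  8 to go: {1,3,4,5,6,7,8,9} 10  {2,3,4,5,6,7,8,9} 10
  if 0:c drops first: 20 orders
  if 1:e drops first: 10 orders
heap linearizations: 30

30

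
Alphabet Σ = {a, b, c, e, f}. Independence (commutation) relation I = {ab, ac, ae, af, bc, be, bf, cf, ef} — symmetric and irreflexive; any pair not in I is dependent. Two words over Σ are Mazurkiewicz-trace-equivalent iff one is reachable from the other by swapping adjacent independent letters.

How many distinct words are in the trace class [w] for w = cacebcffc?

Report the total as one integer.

1512

drop 0:c onto floor
drop 1:a onto floor
drop 2:c onto {0:c}
drop 3:e onto {2:c}
drop 4:b onto floor
drop 5:c onto {3:e}
drop 6:f onto floor
drop 7:f onto {6:f}
drop 8:c onto {5:c}
ground layer = {0:c, 1:a, 4:b, 6:f}
drop-orders for the pieces not yet dropped (sum over which currently-grounded one goes next):
  1 to go: {1} 1  {4} 1  {7} 1  {8} 1
  2 to go: {1,4} 2  {1,7} 2  {1,8} 2  {4,7} 2  {4,8} 2  {5,8} 1  {6,7} 1  {7,8} 2
  3 to go: {1,4,7} 6  {1,4,8} 6  {1,5,8} 3  {1,6,7} 3  {1,7,8} 6  {3,5,8} 1  {4,5,8} 3  {4,6,7} 3  {4,7,8} 6  {5,7,8} 3  {6,7,8} 3
  4 to go: {1,3,5,8} 4  {1,4,5,8} 12  {1,4,6,7} 12  {1,4,7,8} 24  {1,5,7,8} 12  {1,6,7,8} 12  {2,3,5,8} 1  {3,4,5,8} 4  {3,5,7,8} 4  {4,5,7,8} 12  {4,6,7,8} 12  {5,6,7,8} 6
  5 to go: {0,2,3,5,8} 1  {1,2,3,5,8} 5  {1,3,4,5,8} 20  {1,3,5,7,8} 20  {1,4,5,7,8} 60  {1,4,6,7,8} 60  {1,5,6,7,8} 30  {2,3,4,5,8} 5  {2,3,5,7,8} 5  {3,4,5,7,8} 20  {3,5,6,7,8} 10  {4,5,6,7,8} 30
  6 to go: {0,1,2,3,5,8} 6  {0,2,3,4,5,8} 6  {0,2,3,5,7,8} 6  {1,2,3,4,5,8} 30  {1,2,3,5,7,8} 30  {1,3,4,5,7,8} 120  {1,3,5,6,7,8} 60  {1,4,5,6,7,8} 180  {2,3,4,5,7,8} 30  {2,3,5,6,7,8} 15  {3,4,5,6,7,8} 60
  7 to go: {0,1,2,3,4,5,8} 42  {0,1,2,3,5,7,8} 42  {0,2,3,4,5,7,8} 42  {0,2,3,5,6,7,8} 21  {1,2,3,4,5,7,8} 210  {1,2,3,5,6,7,8} 105  {1,3,4,5,6,7,8} 420  {2,3,4,5,6,7,8} 105
  if 0:c drops first: 840 orders
  if 1:a drops first: 168 orders
  if 4:b drops first: 168 orders
  if 6:f drops first: 336 orders
heap linearizations: 1512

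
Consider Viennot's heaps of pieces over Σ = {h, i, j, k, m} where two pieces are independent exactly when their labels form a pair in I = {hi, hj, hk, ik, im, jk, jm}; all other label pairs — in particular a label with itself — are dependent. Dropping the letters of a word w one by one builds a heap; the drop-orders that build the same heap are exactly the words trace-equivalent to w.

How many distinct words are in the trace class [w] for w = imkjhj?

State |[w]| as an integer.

40

0(i) covers ∅
1(m) covers ∅
2(k) covers 1:m
3(j) covers 0:i
4(h) covers 1:m
5(j) covers 3:j
floor of heap: 0:i, 1:m
completions by unplaced set U, small U first (add the entries for U minus each lowest piece of U):
  |U|=1: {2}:1  {4}:1  {5}:1
  |U|=2: {2,4}:2  {2,5}:2  {3,5}:1  {4,5}:2
  |U|=3: {0,3,5}:1  {1,2,4}:2  {2,3,5}:3  {2,4,5}:6  {3,4,5}:3
  |U|=4: {0,2,3,5}:4  {0,3,4,5}:4  {1,2,4,5}:8  {2,3,4,5}:12
  start at 0(i): 20
  start at 1(m): 20
sum over floor = 40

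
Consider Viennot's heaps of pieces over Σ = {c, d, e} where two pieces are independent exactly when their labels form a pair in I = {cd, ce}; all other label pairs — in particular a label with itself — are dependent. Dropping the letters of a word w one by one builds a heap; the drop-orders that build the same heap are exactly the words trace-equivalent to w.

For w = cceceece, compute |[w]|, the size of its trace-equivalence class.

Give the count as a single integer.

piece 0:c — minimal
piece 1:c rests on {0:c}
piece 2:e — minimal
piece 3:c rests on {1:c}
piece 4:e rests on {2:e}
piece 5:e rests on {4:e}
piece 6:c rests on {3:c}
piece 7:e rests on {5:e}
minimal pieces: {0:c, 2:e}
ways to finish when only these pieces remain (= sum over removing one remaining piece with nothing left below it):
  1 left: {6}→1  {7}→1
  2 left: {3,6}→1  {5,7}→1  {6,7}→2
  3 left: {1,3,6}→1  {3,6,7}→3  {4,5,7}→1  {5,6,7}→3
  4 left: {0,1,3,6}→1  {1,3,6,7}→4  {2,4,5,7}→1  {3,5,6,7}→6  {4,5,6,7}→4
  5 left: {0,1,3,6,7}→5  {1,3,5,6,7}→10  {2,4,5,6,7}→5  {3,4,5,6,7}→10
  6 left: {0,1,3,5,6,7}→15  {1,3,4,5,6,7}→20  {2,3,4,5,6,7}→15
  placing 0:c first → 35 extensions
  placing 2:e first → 35 extensions
total linear extensions = 70

70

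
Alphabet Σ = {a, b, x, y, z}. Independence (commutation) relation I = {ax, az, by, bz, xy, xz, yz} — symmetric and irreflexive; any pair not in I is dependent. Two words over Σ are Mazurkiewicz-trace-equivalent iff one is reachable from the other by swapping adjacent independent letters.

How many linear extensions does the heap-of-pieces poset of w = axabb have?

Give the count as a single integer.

3

0(a) covers ∅
1(x) covers ∅
2(a) covers 0:a
3(b) covers 1:x, 2:a
4(b) covers 3:b
floor of heap: 0:a, 1:x
completions by unplaced set U, small U first (add the entries for U minus each lowest piece of U):
  |U|=1: {4}:1
  |U|=2: {3,4}:1
  |U|=3: {1,3,4}:1  {2,3,4}:1
  start at 0(a): 2
  start at 1(x): 1
sum over floor = 3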